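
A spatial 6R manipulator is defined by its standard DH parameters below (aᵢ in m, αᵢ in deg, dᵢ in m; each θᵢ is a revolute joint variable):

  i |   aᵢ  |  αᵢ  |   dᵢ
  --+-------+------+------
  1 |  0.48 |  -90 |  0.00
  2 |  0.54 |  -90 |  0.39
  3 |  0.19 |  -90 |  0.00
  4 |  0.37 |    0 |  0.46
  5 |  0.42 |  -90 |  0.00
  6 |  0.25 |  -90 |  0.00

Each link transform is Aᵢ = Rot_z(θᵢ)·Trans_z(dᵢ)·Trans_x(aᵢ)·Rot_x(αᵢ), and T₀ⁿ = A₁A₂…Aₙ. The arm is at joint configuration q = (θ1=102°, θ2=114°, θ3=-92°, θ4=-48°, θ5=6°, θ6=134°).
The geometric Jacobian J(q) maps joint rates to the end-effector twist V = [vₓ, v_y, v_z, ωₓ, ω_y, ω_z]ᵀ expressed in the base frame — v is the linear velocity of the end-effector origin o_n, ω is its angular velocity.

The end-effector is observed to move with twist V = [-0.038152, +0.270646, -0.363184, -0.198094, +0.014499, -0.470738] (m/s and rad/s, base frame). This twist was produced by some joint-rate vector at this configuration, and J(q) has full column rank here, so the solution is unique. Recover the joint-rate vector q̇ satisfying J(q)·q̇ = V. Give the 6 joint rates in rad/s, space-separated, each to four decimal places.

-0.1550 -0.1600 0.2000 0.0500 0.2280 0.5100

o_n = [-0.9465, -0.4532, -0.5504]
J₁: ẑ×o_n = [0.4532, -0.9465, 0.0000], ω = ẑ
J2: z=[-0.9781, -0.2079, 0.0000] o=[-0.0998, 0.4695, 0.0000] → [0.1144, -0.5384, 0.7265, -0.9781, -0.2079, 0.0000]
J3: z=[0.1899, -0.8936, 0.4067] o=[-0.4356, 0.1736, -0.4933] → [0.3060, -0.1970, -0.5756, 0.1899, -0.8936, 0.4067]
J4: z=[0.0504, -0.4049, -0.9130] o=[-0.6219, 0.1367, -0.4873] → [-0.5130, 0.2995, -0.1611, 0.0504, -0.4049, -0.9130]
J5: z=[0.0504, -0.4049, -0.9130] o=[-0.7893, -0.3432, -0.7875] → [-0.1964, 0.1316, -0.0692, 0.0504, -0.4049, -0.9130]
J6: z=[-0.7972, 0.5343, -0.2809] o=[-1.0419, -0.6548, -0.6632] → [0.1169, 0.0631, -0.2118, -0.7972, 0.5343, -0.2809]
q̇ = J⁺·V = [-0.1550, -0.1600, 0.2000, 0.0500, 0.2280, 0.5100]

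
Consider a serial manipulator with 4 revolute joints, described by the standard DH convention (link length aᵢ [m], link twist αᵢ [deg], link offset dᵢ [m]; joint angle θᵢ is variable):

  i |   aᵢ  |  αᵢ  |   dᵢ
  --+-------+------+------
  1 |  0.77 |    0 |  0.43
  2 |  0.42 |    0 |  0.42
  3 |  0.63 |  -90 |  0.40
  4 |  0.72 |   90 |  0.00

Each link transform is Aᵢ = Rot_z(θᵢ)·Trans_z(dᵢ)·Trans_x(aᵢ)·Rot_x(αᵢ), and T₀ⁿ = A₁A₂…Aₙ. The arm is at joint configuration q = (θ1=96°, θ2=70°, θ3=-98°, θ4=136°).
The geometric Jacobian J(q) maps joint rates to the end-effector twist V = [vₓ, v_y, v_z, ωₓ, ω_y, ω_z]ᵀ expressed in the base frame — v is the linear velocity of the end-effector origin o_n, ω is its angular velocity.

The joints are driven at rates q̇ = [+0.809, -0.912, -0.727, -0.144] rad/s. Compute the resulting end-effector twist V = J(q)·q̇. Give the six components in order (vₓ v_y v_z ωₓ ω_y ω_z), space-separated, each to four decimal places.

-0.4958 0.0088 -0.0746 0.1335 -0.0539 -0.8300

o_n = [-0.4460, 0.9713, 0.7498]
J₁: ẑ×o_n = [-0.9713, -0.4460, 0.0000], ω = ẑ
J2: z=[0.0000, 0.0000, 1.0000] o=[-0.0805, 0.7658, 0.4300] → [-0.2055, -0.3655, 0.0000, 0.0000, 0.0000, 1.0000]
J3: z=[0.0000, 0.0000, 1.0000] o=[-0.4880, 0.8674, 0.8500] → [-0.1039, 0.0420, 0.0000, 0.0000, 0.0000, 1.0000]
J4: z=[-0.9272, 0.3746, 0.0000] o=[-0.2520, 1.4515, 1.2500] → [-0.1874, -0.4637, 0.5179, -0.9272, 0.3746, 0.0000]
V = J·q̇ = [-0.4958, 0.0088, -0.0746, 0.1335, -0.0539, -0.8300]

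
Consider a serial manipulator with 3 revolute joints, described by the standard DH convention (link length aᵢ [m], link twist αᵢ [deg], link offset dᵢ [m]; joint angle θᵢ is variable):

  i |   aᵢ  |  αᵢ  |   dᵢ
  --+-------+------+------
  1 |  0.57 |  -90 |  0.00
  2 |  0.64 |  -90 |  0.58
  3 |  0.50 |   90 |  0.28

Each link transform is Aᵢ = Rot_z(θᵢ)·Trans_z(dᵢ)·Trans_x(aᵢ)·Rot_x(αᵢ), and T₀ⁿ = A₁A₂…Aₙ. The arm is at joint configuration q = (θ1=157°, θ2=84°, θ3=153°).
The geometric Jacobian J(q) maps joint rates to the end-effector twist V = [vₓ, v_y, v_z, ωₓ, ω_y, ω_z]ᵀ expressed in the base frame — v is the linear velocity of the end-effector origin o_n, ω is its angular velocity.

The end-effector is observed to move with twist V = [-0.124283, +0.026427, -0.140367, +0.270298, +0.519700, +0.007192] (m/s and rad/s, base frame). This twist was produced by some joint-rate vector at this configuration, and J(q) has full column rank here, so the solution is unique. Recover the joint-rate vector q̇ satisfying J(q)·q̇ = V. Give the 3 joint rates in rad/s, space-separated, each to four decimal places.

o_n = [-0.4250, -0.2031, -0.2227]
J₁: ẑ×o_n = [0.2031, -0.4250, 0.0000], ω = ẑ
J2: z=[-0.3907, -0.9205, 0.0000] o=[-0.5247, 0.2227, 0.0000] → [0.2050, -0.0870, 0.2581, -0.3907, -0.9205, 0.0000]
J3: z=[0.9155, -0.3886, -0.1045] o=[-0.8129, -0.2850, -0.6365] → [-0.1522, -0.4194, 0.2258, 0.9155, -0.3886, -0.1045]
q̇ = J⁺·V = [0.0120, -0.5840, 0.0460]

0.0120 -0.5840 0.0460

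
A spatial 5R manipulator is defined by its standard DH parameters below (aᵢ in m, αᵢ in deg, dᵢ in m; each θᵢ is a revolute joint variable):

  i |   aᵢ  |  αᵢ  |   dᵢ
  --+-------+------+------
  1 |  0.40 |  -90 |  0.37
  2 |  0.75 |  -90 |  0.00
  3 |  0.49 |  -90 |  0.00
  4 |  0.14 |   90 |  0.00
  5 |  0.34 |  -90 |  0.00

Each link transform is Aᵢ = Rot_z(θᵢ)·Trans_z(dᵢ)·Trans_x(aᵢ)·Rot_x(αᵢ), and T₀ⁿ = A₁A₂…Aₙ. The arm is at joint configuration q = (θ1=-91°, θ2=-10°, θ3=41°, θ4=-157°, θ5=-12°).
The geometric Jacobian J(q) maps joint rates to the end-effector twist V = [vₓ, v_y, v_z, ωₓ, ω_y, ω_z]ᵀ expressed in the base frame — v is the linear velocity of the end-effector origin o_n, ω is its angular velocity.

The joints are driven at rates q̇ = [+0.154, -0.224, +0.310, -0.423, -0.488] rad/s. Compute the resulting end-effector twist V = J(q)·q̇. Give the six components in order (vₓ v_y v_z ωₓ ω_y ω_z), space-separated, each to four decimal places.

o_n = [-0.0047, -1.2573, 0.3337]
J₁: ẑ×o_n = [1.2573, -0.0047, 0.0000], ω = ẑ
J2: z=[0.9998, -0.0175, 0.0000] o=[-0.0070, -0.3999, 0.3700] → [0.0006, 0.0363, -0.8572, 0.9998, -0.0175, 0.0000]
J3: z=[-0.0030, -0.1736, -0.9848] o=[-0.0199, -1.1384, 0.5002] → [-0.0882, -0.0155, 0.0030, -0.0030, -0.1736, -0.9848]
J4: z=[-0.7433, 0.6592, -0.1139] o=[-0.3476, -1.4970, 0.5645] → [-0.1248, -0.2106, -0.4042, -0.7433, 0.6592, -0.1139]
J5: z=[0.2642, 0.4457, 0.8553] o=[-0.2616, -1.4122, 0.4937] → [-0.2038, 0.2620, -0.0736, 0.2642, 0.4457, 0.8553]
V = J·q̇ = [0.3184, -0.0524, 0.3998, -0.0394, -0.5462, -0.5205]

0.3184 -0.0524 0.3998 -0.0394 -0.5462 -0.5205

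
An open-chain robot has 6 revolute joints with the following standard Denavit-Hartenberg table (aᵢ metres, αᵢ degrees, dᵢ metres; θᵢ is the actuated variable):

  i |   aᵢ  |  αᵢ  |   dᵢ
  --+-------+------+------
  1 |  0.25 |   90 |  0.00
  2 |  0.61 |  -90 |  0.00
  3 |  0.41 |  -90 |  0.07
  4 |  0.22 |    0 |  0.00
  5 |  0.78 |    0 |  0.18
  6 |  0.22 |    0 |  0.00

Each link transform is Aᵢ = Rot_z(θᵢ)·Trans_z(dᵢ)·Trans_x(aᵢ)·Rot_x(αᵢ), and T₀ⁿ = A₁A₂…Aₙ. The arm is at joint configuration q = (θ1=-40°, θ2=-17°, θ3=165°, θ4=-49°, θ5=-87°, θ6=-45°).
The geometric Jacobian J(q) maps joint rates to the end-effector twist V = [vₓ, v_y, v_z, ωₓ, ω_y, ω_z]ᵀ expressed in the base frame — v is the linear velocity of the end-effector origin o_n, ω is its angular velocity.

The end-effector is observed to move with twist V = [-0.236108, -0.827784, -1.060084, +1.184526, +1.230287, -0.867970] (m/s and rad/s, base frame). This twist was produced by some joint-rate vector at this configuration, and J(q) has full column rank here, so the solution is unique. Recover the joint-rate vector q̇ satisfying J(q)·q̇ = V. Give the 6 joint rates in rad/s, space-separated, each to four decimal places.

o_n = [0.7886, -0.9652, 0.5115]
J₁: ẑ×o_n = [0.9652, 0.7886, -0.0000], ω = ẑ
J2: z=[-0.6428, -0.7660, 0.0000] o=[0.1915, -0.1607, 0.0000] → [-0.3918, 0.3288, 0.9745, -0.6428, -0.7660, 0.0000]
J3: z=[0.2240, -0.1879, 0.9563] o=[0.6384, -0.5357, -0.1783] → [0.2812, -0.0109, -0.0680, 0.2240, -0.1879, 0.9563]
J4: z=[-0.8105, -0.5808, 0.0757] o=[0.4321, -0.2241, 0.0044] → [-0.2384, 0.4379, 0.8077, -0.8105, -0.5808, 0.0757]
J5: z=[-0.8105, -0.5808, 0.0757] o=[0.3912, -0.1410, 0.2039] → [-0.1163, 0.2793, 0.8989, -0.8105, -0.5808, 0.0757]
J6: z=[-0.8105, -0.5808, 0.0757] o=[0.6704, -0.7918, 0.5772] → [0.0513, -0.0444, 0.2093, -0.8105, -0.5808, 0.0757]
q̇ = J⁺·V = [-0.5960, -0.9910, -0.2260, -0.4380, 0.4450, -0.7450]

-0.5960 -0.9910 -0.2260 -0.4380 0.4450 -0.7450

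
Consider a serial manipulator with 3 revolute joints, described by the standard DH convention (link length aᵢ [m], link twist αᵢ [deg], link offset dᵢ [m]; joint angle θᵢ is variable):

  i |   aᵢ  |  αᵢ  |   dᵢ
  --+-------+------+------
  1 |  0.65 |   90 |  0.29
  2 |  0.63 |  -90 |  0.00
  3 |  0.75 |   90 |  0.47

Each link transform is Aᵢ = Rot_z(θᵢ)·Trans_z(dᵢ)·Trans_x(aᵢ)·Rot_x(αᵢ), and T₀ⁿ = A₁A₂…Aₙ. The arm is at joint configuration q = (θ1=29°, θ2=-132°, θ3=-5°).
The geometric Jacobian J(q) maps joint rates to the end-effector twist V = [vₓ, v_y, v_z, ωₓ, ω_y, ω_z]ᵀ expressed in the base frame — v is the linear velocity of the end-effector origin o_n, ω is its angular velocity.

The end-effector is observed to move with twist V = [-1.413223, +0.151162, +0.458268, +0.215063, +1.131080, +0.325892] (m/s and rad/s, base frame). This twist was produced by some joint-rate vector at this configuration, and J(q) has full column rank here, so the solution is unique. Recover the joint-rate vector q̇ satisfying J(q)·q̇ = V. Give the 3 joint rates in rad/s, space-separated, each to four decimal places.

0.9890 -0.8850 0.9910

o_n = [0.0997, -0.0195, -1.0479]
J₁: ẑ×o_n = [0.0195, 0.0997, -0.0000], ω = ẑ
J2: z=[0.4848, -0.8746, 0.0000] o=[0.5685, 0.3151, 0.2900] → [1.1702, 0.6486, -0.5722, 0.4848, -0.8746, 0.0000]
J3: z=[0.6500, 0.3603, -0.6691] o=[0.1998, 0.1108, -0.1782] → [-0.4005, 0.6323, -0.0486, 0.6500, 0.3603, -0.6691]
q̇ = J⁺·V = [0.9890, -0.8850, 0.9910]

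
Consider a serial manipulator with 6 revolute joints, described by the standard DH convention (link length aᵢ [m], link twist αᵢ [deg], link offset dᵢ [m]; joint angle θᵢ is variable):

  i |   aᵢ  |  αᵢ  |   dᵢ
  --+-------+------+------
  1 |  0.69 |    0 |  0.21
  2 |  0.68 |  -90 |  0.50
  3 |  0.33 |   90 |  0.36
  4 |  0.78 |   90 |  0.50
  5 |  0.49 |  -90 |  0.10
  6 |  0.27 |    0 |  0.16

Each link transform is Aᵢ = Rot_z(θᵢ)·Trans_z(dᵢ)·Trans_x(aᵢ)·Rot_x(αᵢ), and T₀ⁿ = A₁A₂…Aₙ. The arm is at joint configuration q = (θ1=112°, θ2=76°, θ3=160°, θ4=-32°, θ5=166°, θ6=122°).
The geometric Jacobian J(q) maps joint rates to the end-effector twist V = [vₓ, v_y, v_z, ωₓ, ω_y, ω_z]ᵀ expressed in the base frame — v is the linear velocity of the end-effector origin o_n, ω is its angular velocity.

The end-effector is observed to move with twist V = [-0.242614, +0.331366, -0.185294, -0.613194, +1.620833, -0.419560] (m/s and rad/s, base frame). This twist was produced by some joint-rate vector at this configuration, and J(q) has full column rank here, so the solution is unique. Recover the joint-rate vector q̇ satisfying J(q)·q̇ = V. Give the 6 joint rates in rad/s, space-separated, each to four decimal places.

-0.6890 -0.1600 -0.9120 -0.2080 0.9280 0.0670

o_n = [-0.3515, 0.3692, 0.0536]
J₁: ẑ×o_n = [-0.3692, -0.3515, 0.0000], ω = ẑ
J2: z=[0.0000, 0.0000, 1.0000] o=[-0.2585, 0.6398, 0.2100] → [0.2705, -0.0931, 0.0000, 0.0000, 0.0000, 1.0000]
J3: z=[0.1392, -0.9903, 0.0000] o=[-0.9319, 0.5451, 0.7100] → [0.6501, 0.0914, 0.5502, 0.1392, -0.9903, 0.0000]
J4: z=[-0.3387, -0.0476, -0.9397] o=[-0.5747, 0.2318, 0.5971] → [0.1550, -0.3938, -0.0359, -0.3387, -0.0476, -0.9397]
J5: z=[-0.6111, 0.7705, 0.1812] o=[-0.1860, 0.7038, -0.0990] → [0.1781, 0.0632, 0.3320, -0.6111, 0.7705, 0.1812]
J6: z=[0.1556, -0.1076, 0.9819] o=[-0.6274, 0.4730, -0.0543] → [0.0903, 0.2541, 0.0135, 0.1556, -0.1076, 0.9819]
q̇ = J⁺·V = [-0.6890, -0.1600, -0.9120, -0.2080, 0.9280, 0.0670]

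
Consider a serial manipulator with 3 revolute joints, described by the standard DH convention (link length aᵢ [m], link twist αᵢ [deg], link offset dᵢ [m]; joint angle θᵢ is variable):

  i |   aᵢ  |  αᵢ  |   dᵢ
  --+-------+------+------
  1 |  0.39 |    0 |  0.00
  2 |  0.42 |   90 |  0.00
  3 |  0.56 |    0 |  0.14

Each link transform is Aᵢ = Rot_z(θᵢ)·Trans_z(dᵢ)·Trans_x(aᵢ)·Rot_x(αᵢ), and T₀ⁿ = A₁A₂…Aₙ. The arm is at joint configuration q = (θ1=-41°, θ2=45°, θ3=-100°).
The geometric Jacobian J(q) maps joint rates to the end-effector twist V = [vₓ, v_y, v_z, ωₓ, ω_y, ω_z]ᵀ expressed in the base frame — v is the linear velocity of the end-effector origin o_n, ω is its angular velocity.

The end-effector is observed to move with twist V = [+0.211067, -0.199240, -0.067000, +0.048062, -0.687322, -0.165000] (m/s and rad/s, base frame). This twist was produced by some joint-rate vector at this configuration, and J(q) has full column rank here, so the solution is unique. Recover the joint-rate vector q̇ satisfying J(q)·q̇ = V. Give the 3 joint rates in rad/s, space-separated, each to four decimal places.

-0.5810 0.4160 0.6890

o_n = [0.6261, -0.3730, -0.5515]
J₁: ẑ×o_n = [0.3730, 0.6261, -0.0000], ω = ẑ
J2: z=[0.0000, 0.0000, 1.0000] o=[0.2943, -0.2559, 0.0000] → [0.1171, 0.3317, -0.0000, 0.0000, 0.0000, 1.0000]
J3: z=[0.0698, -0.9976, 0.0000] o=[0.7133, -0.2266, 0.0000] → [0.5501, 0.0385, -0.0972, 0.0698, -0.9976, 0.0000]
q̇ = J⁺·V = [-0.5810, 0.4160, 0.6890]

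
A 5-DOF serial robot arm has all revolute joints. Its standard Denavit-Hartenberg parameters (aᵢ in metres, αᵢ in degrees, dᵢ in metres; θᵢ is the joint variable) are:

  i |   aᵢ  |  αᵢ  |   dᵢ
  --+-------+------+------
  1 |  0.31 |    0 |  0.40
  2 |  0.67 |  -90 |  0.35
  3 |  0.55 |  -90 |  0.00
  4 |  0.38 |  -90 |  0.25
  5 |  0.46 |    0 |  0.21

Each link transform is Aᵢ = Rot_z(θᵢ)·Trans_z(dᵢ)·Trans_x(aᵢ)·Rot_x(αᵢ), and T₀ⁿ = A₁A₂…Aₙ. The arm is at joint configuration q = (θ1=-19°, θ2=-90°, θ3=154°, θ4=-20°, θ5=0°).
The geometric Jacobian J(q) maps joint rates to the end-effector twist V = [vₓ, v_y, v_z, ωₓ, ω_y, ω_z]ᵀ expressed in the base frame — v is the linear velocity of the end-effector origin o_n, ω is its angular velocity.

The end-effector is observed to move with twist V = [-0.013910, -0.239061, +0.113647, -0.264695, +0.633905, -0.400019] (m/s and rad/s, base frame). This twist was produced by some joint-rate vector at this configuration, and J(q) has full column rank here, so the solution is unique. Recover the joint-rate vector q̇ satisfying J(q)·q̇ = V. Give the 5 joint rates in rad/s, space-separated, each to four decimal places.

o_n = [0.6087, 0.5392, 0.3561]
J₁: ẑ×o_n = [-0.5392, 0.6087, 0.0000], ω = ẑ
J2: z=[0.0000, 0.0000, 1.0000] o=[0.2931, -0.1009, 0.4000] → [-0.6401, 0.3155, 0.0000, 0.0000, 0.0000, 1.0000]
J3: z=[0.9455, -0.3256, 0.0000] o=[0.0750, -0.7344, 0.7500] → [0.1282, 0.3725, 1.3779, 0.9455, -0.3256, 0.0000]
J4: z=[0.1427, 0.4145, 0.8988] o=[0.2359, -0.2670, 0.5089] → [-0.7879, 0.3568, -0.0394, 0.1427, 0.4145, 0.8988]
J5: z=[-0.7884, 0.5966, -0.1499] o=[0.4990, 0.0977, 0.5771] → [-0.0657, -0.1907, -0.4134, -0.7884, 0.5966, -0.1499]
q̇ = J⁺·V = [-0.5570, -0.2180, 0.3590, 0.5620, 0.8680]

-0.5570 -0.2180 0.3590 0.5620 0.8680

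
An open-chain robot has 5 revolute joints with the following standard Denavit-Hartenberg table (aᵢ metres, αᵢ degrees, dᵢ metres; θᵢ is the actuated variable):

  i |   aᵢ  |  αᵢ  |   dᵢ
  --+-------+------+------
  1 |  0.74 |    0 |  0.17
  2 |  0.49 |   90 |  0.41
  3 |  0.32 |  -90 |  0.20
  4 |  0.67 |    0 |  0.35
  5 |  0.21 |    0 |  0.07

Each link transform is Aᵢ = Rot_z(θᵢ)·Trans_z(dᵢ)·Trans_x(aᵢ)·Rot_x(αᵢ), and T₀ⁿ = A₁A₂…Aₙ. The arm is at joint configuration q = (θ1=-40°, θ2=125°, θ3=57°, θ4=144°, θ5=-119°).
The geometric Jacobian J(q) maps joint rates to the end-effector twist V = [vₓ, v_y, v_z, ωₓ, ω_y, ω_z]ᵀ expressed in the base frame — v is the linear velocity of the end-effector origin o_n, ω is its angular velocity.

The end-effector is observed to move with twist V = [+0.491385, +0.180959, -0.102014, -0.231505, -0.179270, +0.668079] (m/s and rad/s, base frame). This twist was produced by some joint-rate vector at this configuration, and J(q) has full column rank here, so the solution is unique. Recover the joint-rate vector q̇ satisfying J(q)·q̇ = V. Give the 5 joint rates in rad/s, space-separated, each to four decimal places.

0.7420 -0.2030 -0.2150 0.4960 -0.2590

o_n = [0.2959, -0.3310, 0.7821]
J₁: ẑ×o_n = [0.3310, 0.2959, -0.0000], ω = ẑ
J2: z=[0.0000, 0.0000, 1.0000] o=[0.5669, -0.4757, 0.1700] → [-0.1447, -0.2710, 0.0000, 0.0000, 0.0000, 1.0000]
J3: z=[0.9962, -0.0872, 0.0000] o=[0.6096, 0.0125, 0.5800] → [-0.0176, -0.2014, -0.3695, 0.9962, -0.0872, 0.0000]
J4: z=[-0.0731, -0.8355, 0.5446] o=[0.8240, 0.1687, 0.8484] → [0.3275, -0.2925, -0.4047, -0.0731, -0.8355, 0.5446]
J5: z=[-0.0731, -0.8355, 0.5446] o=[0.3804, -0.3835, 0.5844] → [-0.1938, -0.0316, -0.0744, -0.0731, -0.8355, 0.5446]
q̇ = J⁺·V = [0.7420, -0.2030, -0.2150, 0.4960, -0.2590]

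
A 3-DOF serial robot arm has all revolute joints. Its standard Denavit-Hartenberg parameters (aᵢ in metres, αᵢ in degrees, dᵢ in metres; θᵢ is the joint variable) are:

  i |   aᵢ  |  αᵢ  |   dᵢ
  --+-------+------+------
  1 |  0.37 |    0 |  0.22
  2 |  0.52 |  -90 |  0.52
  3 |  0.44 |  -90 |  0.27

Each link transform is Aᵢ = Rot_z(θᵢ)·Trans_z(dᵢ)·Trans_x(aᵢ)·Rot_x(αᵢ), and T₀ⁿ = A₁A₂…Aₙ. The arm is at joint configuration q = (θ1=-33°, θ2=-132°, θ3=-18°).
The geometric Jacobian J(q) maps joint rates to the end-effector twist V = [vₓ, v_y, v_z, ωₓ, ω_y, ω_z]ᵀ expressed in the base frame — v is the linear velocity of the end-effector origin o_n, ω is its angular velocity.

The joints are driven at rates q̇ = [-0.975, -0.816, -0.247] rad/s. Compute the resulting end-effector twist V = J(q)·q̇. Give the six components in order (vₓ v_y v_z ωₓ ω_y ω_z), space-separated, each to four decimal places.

-1.0662 1.2045 0.1034 -0.0639 0.2386 -1.7910

o_n = [-0.5263, -0.7052, 0.8760]
J₁: ẑ×o_n = [0.7052, -0.5263, 0.0000], ω = ẑ
J2: z=[0.0000, 0.0000, 1.0000] o=[0.3103, -0.2015, 0.2200] → [0.5037, -0.8366, 0.0000, 0.0000, 0.0000, 1.0000]
J3: z=[0.2588, -0.9659, 0.0000] o=[-0.1920, -0.3361, 0.7400] → [-0.1313, -0.0352, -0.4185, 0.2588, -0.9659, 0.0000]
V = J·q̇ = [-1.0662, 1.2045, 0.1034, -0.0639, 0.2386, -1.7910]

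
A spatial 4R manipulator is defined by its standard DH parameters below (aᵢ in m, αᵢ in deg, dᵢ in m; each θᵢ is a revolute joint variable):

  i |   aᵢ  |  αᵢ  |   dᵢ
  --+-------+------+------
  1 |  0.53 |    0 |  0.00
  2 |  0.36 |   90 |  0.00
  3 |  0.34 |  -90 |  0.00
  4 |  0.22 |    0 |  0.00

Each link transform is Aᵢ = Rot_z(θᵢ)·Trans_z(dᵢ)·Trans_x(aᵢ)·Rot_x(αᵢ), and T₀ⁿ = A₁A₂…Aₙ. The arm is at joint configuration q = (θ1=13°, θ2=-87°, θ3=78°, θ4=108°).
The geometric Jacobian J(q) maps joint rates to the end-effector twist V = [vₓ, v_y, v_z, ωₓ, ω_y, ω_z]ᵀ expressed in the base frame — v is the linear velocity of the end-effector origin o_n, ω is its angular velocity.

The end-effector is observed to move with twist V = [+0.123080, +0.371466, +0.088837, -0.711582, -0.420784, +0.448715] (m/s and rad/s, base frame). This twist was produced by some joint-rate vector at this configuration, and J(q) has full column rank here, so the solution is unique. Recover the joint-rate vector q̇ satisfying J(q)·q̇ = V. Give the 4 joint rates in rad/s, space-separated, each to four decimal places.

o_n = [0.8324, -0.2235, 0.2661]
J₁: ẑ×o_n = [0.2235, 0.8324, -0.0000], ω = ẑ
J2: z=[0.0000, 0.0000, 1.0000] o=[0.5164, 0.1192, 0.0000] → [0.3427, 0.3159, -0.0000, 0.0000, 0.0000, 1.0000]
J3: z=[-0.9613, -0.2756, 0.0000] o=[0.6156, -0.2268, 0.0000] → [-0.0733, 0.2558, 0.0566, -0.9613, -0.2756, 0.0000]
J4: z=[-0.2696, 0.9403, 0.2079] o=[0.6351, -0.2948, 0.3326] → [-0.0773, 0.0231, -0.2047, -0.2696, 0.9403, 0.2079]
q̇ = J⁺·V = [0.0310, 0.4620, 0.8000, -0.2130]

0.0310 0.4620 0.8000 -0.2130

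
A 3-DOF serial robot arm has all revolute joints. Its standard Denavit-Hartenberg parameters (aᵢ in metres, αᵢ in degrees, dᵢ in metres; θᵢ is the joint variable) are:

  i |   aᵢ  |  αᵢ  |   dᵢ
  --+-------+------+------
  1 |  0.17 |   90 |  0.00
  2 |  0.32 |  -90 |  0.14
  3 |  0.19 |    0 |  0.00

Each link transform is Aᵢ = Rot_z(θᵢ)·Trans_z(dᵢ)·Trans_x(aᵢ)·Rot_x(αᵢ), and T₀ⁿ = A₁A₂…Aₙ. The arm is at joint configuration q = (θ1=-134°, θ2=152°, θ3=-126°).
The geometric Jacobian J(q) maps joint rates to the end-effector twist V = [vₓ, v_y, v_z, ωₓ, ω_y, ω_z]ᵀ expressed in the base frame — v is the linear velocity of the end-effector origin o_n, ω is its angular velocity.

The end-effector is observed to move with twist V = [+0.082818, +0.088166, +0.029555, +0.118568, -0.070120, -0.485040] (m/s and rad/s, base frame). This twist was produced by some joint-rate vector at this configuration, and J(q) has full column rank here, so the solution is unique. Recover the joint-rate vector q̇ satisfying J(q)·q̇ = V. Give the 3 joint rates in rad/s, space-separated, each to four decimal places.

-0.4250 -0.1340 0.0680

o_n = [-0.2016, 0.2141, 0.0978]
J₁: ẑ×o_n = [-0.2141, -0.2016, 0.0000], ω = ẑ
J2: z=[-0.7193, 0.6947, 0.0000] o=[-0.1181, -0.1223, 0.0000] → [0.0679, 0.0704, -0.1839, -0.7193, 0.6947, 0.0000]
J3: z=[0.3261, 0.3377, -0.8829] o=[-0.0225, 0.1782, 0.1502] → [0.0139, 0.1752, 0.0722, 0.3261, 0.3377, -0.8829]
q̇ = J⁺·V = [-0.4250, -0.1340, 0.0680]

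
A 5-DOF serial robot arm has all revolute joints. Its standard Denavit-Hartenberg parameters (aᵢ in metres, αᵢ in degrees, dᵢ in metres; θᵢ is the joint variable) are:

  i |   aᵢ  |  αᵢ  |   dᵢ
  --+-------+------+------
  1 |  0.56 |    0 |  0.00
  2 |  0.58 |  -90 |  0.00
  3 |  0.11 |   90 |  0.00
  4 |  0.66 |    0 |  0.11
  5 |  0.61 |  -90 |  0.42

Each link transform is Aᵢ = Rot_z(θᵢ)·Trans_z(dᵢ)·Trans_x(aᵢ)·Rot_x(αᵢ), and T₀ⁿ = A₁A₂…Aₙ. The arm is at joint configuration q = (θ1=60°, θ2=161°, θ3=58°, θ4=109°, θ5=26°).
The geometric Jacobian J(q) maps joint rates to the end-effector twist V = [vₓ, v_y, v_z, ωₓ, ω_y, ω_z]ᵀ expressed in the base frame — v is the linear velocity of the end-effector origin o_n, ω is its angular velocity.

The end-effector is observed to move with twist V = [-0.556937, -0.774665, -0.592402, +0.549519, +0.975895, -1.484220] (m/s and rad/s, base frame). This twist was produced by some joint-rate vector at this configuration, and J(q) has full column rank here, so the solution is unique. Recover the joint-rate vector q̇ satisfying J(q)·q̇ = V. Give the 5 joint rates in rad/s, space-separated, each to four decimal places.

-0.4090 -0.4160 -0.3760 -0.3770 -0.8670

o_n = [0.4099, -0.8005, 0.7356]
J₁: ẑ×o_n = [0.8005, 0.4099, -0.0000], ω = ẑ
J2: z=[0.0000, 0.0000, 1.0000] o=[0.2800, 0.4850, 0.0000] → [1.2855, 0.1299, -0.0000, 0.0000, 0.0000, 1.0000]
J3: z=[0.6561, -0.7547, 0.0000] o=[-0.1577, 0.1045, 0.0000] → [-0.5552, -0.4826, -0.1653, 0.6561, -0.7547, 0.0000]
J4: z=[-0.6400, -0.5564, 0.5299] o=[-0.2017, 0.0662, -0.0933] → [-0.0019, 0.8546, 0.8950, -0.6400, -0.5564, 0.5299]
J5: z=[-0.6400, -0.5564, 0.5299] o=[0.2232, -0.3913, 0.1472] → [-0.1105, 0.4755, 0.3658, -0.6400, -0.5564, 0.5299]
q̇ = J⁺·V = [-0.4090, -0.4160, -0.3760, -0.3770, -0.8670]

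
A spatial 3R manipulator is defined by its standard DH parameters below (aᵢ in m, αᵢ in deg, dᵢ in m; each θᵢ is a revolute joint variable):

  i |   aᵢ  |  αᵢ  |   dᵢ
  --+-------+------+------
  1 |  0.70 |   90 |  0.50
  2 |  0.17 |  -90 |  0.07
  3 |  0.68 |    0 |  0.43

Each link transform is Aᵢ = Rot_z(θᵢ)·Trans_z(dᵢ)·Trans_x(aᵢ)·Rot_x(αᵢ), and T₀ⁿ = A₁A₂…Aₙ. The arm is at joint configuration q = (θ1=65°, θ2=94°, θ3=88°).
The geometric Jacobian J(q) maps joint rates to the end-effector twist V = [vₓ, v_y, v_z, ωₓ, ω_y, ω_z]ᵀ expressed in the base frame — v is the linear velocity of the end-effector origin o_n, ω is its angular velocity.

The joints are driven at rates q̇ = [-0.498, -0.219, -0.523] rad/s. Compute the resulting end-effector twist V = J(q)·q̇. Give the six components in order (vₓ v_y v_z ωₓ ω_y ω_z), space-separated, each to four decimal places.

o_n = [-0.4436, 0.4910, 0.6633]
J₁: ẑ×o_n = [-0.4910, -0.4436, 0.0000], ω = ẑ
J2: z=[0.9063, -0.4226, 0.0000] o=[0.2958, 0.6344, 0.5000] → [-0.0690, -0.1480, -0.4425, 0.9063, -0.4226, 0.0000]
J3: z=[-0.4216, -0.9041, -0.0698] o=[0.3543, 0.5941, 0.6696] → [-0.0015, 0.0530, -0.6779, -0.4216, -0.9041, -0.0698]
V = J·q̇ = [0.2604, 0.2256, 0.4515, 0.0220, 0.5654, -0.4615]

0.2604 0.2256 0.4515 0.0220 0.5654 -0.4615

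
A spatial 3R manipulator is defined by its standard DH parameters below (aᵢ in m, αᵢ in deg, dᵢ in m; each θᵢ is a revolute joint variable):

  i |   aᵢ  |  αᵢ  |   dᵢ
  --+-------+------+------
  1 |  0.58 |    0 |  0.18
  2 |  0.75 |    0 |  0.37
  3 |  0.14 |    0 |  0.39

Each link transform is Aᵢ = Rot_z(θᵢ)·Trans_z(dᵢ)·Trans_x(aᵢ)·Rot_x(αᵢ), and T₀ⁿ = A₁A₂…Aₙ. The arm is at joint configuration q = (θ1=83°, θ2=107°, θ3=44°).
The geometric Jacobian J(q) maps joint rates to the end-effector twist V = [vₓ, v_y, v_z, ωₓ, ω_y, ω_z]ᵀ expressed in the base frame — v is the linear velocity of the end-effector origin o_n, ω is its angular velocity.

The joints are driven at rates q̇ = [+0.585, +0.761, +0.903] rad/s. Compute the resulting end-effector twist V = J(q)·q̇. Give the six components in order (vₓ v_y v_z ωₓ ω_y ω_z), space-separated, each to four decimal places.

0.0933 -1.1379 0.0000 0.0000 0.0000 2.2490

o_n = [-0.7502, 0.3322, 0.9400]
J₁: ẑ×o_n = [-0.3322, -0.7502, 0.0000], ω = ẑ
J2: z=[0.0000, 0.0000, 1.0000] o=[0.0707, 0.5757, 0.1800] → [0.2435, -0.8209, 0.0000, 0.0000, 0.0000, 1.0000]
J3: z=[0.0000, 0.0000, 1.0000] o=[-0.6679, 0.4454, 0.5500] → [0.1133, -0.0823, 0.0000, 0.0000, 0.0000, 1.0000]
V = J·q̇ = [0.0933, -1.1379, 0.0000, 0.0000, 0.0000, 2.2490]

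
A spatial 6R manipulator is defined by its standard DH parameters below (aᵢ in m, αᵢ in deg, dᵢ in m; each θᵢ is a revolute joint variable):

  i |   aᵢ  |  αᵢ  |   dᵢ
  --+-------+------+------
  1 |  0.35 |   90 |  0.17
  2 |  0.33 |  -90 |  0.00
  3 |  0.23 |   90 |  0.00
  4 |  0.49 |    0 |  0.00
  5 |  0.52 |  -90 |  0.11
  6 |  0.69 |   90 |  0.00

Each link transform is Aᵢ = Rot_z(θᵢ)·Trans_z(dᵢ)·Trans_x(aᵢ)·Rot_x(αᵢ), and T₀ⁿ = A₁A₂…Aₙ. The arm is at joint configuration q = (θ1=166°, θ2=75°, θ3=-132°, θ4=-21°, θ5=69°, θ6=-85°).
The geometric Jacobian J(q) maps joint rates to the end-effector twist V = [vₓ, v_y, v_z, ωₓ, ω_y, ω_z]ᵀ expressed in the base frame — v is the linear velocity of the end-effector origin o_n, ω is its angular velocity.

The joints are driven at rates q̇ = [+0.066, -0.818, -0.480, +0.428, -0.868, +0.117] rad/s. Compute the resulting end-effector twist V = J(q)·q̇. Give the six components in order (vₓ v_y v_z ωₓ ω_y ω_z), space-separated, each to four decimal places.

o_n = [0.2109, 0.2214, -0.7127]
J₁: ẑ×o_n = [-0.2214, 0.2109, 0.0000], ω = ẑ
J2: z=[0.2419, 0.9703, 0.0000] o=[-0.3396, 0.0847, 0.1700] → [-0.8565, 0.2135, -0.5011, 0.2419, 0.9703, 0.0000]
J3: z=[0.9372, -0.2337, 0.2588] o=[-0.4225, 0.1053, 0.4888] → [0.2507, 1.2900, 0.2568, 0.9372, -0.2337, 0.2588]
J4: z=[0.0247, -0.6958, -0.7178] o=[-0.3425, 0.2615, 0.3401] → [0.7037, -0.3712, 0.3840, 0.0247, -0.6958, -0.7178]
J5: z=[0.0247, -0.6958, -0.7178] o=[-0.3479, 0.6133, -0.0010] → [0.2139, -0.3835, 0.3791, 0.0247, -0.6958, -0.7178]
J6: z=[0.3686, -0.6611, 0.6535] o=[0.1380, 0.6827, -0.2048] → [0.6372, 0.2349, -0.1219, 0.3686, -0.6611, 0.6535]
V = J·q̇ = [0.7557, -0.5784, 0.1076, -0.6155, -0.4527, 0.3341]

0.7557 -0.5784 0.1076 -0.6155 -0.4527 0.3341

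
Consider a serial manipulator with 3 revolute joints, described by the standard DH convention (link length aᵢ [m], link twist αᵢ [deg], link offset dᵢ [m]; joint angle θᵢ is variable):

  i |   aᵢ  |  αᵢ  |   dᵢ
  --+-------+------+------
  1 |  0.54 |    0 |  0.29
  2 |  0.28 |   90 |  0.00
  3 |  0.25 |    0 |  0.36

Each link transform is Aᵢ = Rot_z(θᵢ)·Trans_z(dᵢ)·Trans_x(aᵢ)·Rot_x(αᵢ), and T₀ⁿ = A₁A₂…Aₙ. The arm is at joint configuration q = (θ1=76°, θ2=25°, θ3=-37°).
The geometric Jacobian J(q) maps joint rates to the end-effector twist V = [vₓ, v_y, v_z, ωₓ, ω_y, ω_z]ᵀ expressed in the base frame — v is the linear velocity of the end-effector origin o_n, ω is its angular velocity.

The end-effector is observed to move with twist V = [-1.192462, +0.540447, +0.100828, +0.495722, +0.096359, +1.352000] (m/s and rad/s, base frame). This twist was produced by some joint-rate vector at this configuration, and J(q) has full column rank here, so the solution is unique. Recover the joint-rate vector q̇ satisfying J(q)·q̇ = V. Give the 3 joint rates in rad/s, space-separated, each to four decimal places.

0.8560 0.4960 0.5050

o_n = [0.3925, 1.0635, 0.1395]
J₁: ẑ×o_n = [-1.0635, 0.3925, 0.0000], ω = ẑ
J2: z=[0.0000, 0.0000, 1.0000] o=[0.1306, 0.5240, 0.2900] → [-0.5395, 0.2619, 0.0000, 0.0000, 0.0000, 1.0000]
J3: z=[0.9816, 0.1908, 0.0000] o=[0.0772, 0.7988, 0.2900] → [-0.0287, 0.1477, 0.1997, 0.9816, 0.1908, 0.0000]
q̇ = J⁺·V = [0.8560, 0.4960, 0.5050]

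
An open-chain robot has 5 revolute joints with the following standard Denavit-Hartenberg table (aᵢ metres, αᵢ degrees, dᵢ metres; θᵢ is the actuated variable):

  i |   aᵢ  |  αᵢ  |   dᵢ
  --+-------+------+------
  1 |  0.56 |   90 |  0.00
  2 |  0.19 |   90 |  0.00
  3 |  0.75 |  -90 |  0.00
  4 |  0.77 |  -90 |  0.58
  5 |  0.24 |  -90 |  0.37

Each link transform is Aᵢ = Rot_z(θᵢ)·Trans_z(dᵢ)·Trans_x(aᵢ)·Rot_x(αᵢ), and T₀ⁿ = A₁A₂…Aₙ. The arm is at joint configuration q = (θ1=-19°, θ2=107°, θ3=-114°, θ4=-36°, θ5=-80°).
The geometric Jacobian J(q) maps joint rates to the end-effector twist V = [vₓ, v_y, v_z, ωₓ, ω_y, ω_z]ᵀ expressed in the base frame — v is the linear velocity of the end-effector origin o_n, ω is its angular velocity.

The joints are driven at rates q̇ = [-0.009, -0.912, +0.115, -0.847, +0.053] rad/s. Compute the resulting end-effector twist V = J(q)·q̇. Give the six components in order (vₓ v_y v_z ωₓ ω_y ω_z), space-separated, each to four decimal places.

0.8432 -0.4435 0.3893 0.4766 0.4662 -0.7400

o_n = [1.2053, 1.5054, 0.3151]
J₁: ẑ×o_n = [-1.5054, 1.2053, 0.0000], ω = ẑ
J2: z=[-0.3256, -0.9455, 0.0000] o=[0.5295, -0.1823, 0.0000] → [-0.2980, 0.1026, 0.0895, -0.3256, -0.9455, 0.0000]
J3: z=[0.9042, -0.3113, 0.2924] o=[0.4770, -0.1642, 0.1817] → [-0.5297, 0.0923, 1.7364, 0.9042, -0.3113, 0.2924]
J4: z=[-0.1201, 0.4715, 0.8736] o=[0.7844, 0.4546, -0.1100] → [-0.7175, 0.4188, -0.3247, -0.1201, 0.4715, 0.8736]
J5: z=[-0.4906, 0.7368, -0.4652] o=[1.3792, 1.1011, 0.2867] → [0.2090, 0.0949, -0.0702, -0.4906, 0.7368, -0.4652]
V = J·q̇ = [0.8432, -0.4435, 0.3893, 0.4766, 0.4662, -0.7400]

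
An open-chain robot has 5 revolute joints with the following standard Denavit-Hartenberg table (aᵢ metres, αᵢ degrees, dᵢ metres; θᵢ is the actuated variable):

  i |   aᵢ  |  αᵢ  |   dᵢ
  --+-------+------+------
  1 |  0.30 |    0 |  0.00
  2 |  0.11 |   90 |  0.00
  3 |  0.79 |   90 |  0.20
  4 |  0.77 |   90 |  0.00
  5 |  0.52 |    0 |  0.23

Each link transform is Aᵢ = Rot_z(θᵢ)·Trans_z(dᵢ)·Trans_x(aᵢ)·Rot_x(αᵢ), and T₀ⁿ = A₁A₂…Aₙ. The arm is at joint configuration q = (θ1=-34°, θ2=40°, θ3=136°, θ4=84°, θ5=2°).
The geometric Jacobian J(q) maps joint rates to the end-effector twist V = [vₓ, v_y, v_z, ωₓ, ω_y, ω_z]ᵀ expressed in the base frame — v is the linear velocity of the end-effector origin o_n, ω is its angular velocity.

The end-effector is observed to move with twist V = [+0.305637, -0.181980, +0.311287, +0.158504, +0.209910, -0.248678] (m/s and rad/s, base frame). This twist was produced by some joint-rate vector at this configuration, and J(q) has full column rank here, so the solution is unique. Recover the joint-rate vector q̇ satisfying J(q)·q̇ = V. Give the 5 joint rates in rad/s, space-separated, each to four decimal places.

-0.0850 0.5380 -0.2570 -0.3800 -0.6200

o_n = [-0.3021, -1.6923, 0.8144]
J₁: ẑ×o_n = [1.6923, -0.3021, 0.0000], ω = ẑ
J2: z=[0.0000, 0.0000, 1.0000] o=[0.2487, -0.1678, 0.0000] → [1.5245, -0.5509, 0.0000, 0.0000, 0.0000, 1.0000]
J3: z=[0.1045, -0.9945, 0.0000] o=[0.3581, -0.1563, 0.0000] → [-0.8099, -0.0851, -0.8172, 0.1045, -0.9945, 0.0000]
J4: z=[0.6909, 0.0726, 0.7193] o=[-0.1862, -0.4146, 0.5488] → [0.9384, -0.2669, -0.8743, 0.6909, 0.0726, 0.7193]
J5: z=[-0.7224, 0.0292, 0.6909] o=[-0.1637, -1.1822, 0.6047] → [0.3585, 0.0558, 0.3725, -0.7224, 0.0292, 0.6909]
q̇ = J⁺·V = [-0.0850, 0.5380, -0.2570, -0.3800, -0.6200]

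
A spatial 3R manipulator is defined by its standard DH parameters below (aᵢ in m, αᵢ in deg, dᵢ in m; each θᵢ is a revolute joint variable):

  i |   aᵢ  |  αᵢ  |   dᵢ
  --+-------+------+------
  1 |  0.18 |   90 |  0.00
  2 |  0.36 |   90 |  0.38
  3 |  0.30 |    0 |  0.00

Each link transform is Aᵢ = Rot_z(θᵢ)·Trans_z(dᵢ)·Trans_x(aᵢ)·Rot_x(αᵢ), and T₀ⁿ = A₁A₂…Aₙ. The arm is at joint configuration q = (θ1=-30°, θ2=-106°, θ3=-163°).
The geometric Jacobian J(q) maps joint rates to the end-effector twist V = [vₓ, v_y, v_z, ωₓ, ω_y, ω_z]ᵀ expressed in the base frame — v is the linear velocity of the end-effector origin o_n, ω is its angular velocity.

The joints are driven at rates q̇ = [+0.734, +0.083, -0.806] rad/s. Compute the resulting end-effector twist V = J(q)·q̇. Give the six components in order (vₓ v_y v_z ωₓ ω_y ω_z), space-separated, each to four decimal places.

o_n = [-0.0077, -0.3331, -0.0703]
J₁: ẑ×o_n = [0.3331, -0.0077, 0.0000], ω = ẑ
J2: z=[-0.5000, -0.8660, 0.0000] o=[0.1559, -0.0900, 0.0000] → [0.0609, -0.0351, -0.0202, -0.5000, -0.8660, 0.0000]
J3: z=[-0.8325, 0.4806, 0.2756] o=[-0.1201, -0.3695, -0.3461] → [0.1225, 0.2605, -0.0843, -0.8325, 0.4806, 0.2756]
V = J·q̇ = [0.1508, -0.2186, 0.0663, 0.6295, -0.4593, 0.5118]

0.1508 -0.2186 0.0663 0.6295 -0.4593 0.5118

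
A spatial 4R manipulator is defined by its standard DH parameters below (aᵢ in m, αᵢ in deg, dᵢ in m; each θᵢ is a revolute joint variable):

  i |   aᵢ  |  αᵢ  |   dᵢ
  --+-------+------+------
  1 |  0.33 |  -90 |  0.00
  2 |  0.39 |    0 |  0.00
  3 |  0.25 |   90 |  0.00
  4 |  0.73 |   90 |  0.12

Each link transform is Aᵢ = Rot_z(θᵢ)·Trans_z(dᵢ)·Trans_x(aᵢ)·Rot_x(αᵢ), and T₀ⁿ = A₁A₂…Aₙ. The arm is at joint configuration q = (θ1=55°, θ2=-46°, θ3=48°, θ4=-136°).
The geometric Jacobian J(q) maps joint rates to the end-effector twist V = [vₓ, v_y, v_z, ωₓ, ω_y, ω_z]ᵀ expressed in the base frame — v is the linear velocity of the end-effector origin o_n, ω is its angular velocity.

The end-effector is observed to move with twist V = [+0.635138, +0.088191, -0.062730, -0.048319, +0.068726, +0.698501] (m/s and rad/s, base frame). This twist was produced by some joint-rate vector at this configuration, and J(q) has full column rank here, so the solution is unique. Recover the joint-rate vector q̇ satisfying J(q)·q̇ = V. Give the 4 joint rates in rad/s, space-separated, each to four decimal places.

-0.1200 0.2570 -0.1780 0.8190

o_n = [0.6048, -0.0204, 0.4101]
J₁: ẑ×o_n = [0.0204, 0.6048, -0.0000], ω = ẑ
J2: z=[-0.8192, 0.5736, 0.0000] o=[0.1893, 0.2703, 0.0000] → [0.2352, 0.3359, -0.0002, -0.8192, 0.5736, 0.0000]
J3: z=[-0.8192, 0.5736, 0.0000] o=[0.3447, 0.4922, 0.2805] → [0.0743, 0.1061, 0.2708, -0.8192, 0.5736, 0.0000]
J4: z=[0.0200, 0.0286, 0.9994] o=[0.4880, 0.6969, 0.2718] → [0.7208, 0.1139, -0.0177, 0.0200, 0.0286, 0.9994]
q̇ = J⁺·V = [-0.1200, 0.2570, -0.1780, 0.8190]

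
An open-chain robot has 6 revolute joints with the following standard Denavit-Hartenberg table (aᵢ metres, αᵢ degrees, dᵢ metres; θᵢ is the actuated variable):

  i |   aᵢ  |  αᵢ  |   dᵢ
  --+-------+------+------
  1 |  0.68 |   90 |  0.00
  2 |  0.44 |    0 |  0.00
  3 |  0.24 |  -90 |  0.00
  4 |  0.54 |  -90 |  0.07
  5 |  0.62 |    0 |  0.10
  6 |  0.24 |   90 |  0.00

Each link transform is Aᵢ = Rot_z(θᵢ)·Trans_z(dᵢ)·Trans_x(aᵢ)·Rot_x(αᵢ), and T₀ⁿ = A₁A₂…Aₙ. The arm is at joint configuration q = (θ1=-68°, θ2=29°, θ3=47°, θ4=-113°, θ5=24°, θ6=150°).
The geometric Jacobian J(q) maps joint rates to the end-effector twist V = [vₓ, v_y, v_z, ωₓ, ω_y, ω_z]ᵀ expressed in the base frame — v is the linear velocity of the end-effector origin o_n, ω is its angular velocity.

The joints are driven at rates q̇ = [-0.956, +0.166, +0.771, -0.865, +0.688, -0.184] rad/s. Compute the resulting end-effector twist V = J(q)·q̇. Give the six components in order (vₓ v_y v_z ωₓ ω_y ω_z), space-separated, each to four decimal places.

o_n = [-0.3032, -1.4860, 0.1564]
J₁: ẑ×o_n = [1.4860, -0.3032, 0.0000], ω = ẑ
J2: z=[-0.9272, -0.3746, 0.0000] o=[0.2547, -0.6305, 0.0000] → [-0.0586, 0.1450, 0.5842, -0.9272, -0.3746, 0.0000]
J3: z=[-0.9272, -0.3746, 0.0000] o=[0.3989, -0.9873, 0.2133] → [0.0213, -0.0528, 0.1994, -0.9272, -0.3746, 0.0000]
J4: z=[-0.3635, 0.8996, 0.2419] o=[0.4206, -1.0411, 0.4462] → [-0.1531, -0.2805, 0.8129, -0.3635, 0.8996, 0.2419]
J5: z=[-0.2789, -0.3528, 0.8932] o=[-0.0848, -1.1170, 0.2584] → [0.3656, -0.2235, 0.0258, -0.2789, -0.3528, 0.8932]
J6: z=[-0.2789, -0.3528, 0.8932] o=[-0.5245, -1.5249, 0.0720] → [-0.0645, 0.2212, 0.0673, -0.2789, -0.3528, 0.8932]
V = J·q̇ = [-1.0181, 0.3214, -0.4470, -0.6949, -1.3070, -0.7151]

-1.0181 0.3214 -0.4470 -0.6949 -1.3070 -0.7151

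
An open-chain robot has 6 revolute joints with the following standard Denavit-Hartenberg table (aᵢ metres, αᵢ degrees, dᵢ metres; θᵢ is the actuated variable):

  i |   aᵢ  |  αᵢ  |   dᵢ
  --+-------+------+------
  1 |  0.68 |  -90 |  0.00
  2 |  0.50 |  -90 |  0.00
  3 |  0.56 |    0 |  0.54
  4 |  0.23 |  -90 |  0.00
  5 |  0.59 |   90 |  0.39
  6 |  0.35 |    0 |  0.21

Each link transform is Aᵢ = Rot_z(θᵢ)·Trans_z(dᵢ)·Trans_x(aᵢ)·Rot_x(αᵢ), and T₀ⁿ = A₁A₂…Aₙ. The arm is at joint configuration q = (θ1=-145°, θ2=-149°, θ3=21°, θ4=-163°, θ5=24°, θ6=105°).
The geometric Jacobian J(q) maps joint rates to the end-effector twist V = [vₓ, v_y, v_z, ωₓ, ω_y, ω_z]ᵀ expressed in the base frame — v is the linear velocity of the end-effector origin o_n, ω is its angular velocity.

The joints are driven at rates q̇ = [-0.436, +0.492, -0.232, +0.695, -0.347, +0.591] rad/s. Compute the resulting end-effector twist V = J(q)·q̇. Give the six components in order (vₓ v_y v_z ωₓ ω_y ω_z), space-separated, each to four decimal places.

o_n = [0.3123, -0.8167, 0.8977]
J₁: ẑ×o_n = [0.8167, 0.3123, -0.0000], ω = ẑ
J2: z=[0.5736, -0.8192, 0.0000] o=[-0.5570, -0.3900, 0.0000] → [-0.7353, -0.5149, 0.4674, 0.5736, -0.8192, 0.0000]
J3: z=[-0.4219, -0.2954, 0.8572] o=[-0.2059, -0.1442, 0.2575] → [0.3873, 0.7143, 0.4368, -0.4219, -0.2954, 0.8572]
J4: z=[-0.4219, -0.2954, 0.8572] o=[-0.1818, 0.1177, 0.9897] → [0.8281, 0.3847, 0.5402, -0.4219, -0.2954, 0.8572]
J5: z=[0.8843, -0.3428, 0.3171] o=[-0.2278, -0.0874, 0.8963] → [0.2308, 0.1701, -0.4597, 0.8843, -0.3428, 0.3171]
J6: z=[-0.4668, -0.6326, 0.6180] o=[0.1104, -0.6308, 0.5955] → [-0.0763, 0.2658, 0.2145, -0.4668, -0.6326, 0.6180]
V = J·q̇ = [-0.3574, -0.1897, 0.7903, -0.4959, -0.7947, 0.2161]

-0.3574 -0.1897 0.7903 -0.4959 -0.7947 0.2161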